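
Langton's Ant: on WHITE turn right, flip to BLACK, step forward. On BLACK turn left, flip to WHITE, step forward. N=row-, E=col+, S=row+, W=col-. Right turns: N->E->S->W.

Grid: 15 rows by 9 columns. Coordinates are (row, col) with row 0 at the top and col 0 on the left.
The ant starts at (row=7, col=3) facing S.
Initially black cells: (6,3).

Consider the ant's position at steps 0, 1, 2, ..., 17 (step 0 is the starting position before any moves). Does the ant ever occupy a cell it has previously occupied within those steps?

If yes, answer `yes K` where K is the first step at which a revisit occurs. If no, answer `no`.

Step 1: on WHITE (7,3): turn R to W, flip to black, move to (7,2). |black|=2 — new cell
Step 2: on WHITE (7,2): turn R to N, flip to black, move to (6,2). |black|=3 — new cell
Step 3: on WHITE (6,2): turn R to E, flip to black, move to (6,3). |black|=4 — new cell
Step 4: on BLACK (6,3): turn L to N, flip to white, move to (5,3). |black|=3 — new cell
Step 5: on WHITE (5,3): turn R to E, flip to black, move to (5,4). |black|=4 — new cell
Step 6: on WHITE (5,4): turn R to S, flip to black, move to (6,4). |black|=5 — new cell
Step 7: on WHITE (6,4): turn R to W, flip to black, move to (6,3). |black|=6 — REVISIT

Answer: yes 7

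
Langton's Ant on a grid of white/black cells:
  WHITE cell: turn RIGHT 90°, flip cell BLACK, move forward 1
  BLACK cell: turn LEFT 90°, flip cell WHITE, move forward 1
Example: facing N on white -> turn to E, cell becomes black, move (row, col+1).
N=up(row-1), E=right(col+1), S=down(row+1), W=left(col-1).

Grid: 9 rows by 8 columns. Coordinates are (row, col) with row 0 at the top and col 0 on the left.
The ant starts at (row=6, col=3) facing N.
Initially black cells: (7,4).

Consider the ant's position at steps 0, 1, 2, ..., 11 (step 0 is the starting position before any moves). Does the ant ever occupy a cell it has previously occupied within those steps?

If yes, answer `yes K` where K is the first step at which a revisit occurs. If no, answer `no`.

Step 1: on WHITE (6,3): turn R to E, flip to black, move to (6,4). |black|=2 — new cell
Step 2: on WHITE (6,4): turn R to S, flip to black, move to (7,4). |black|=3 — new cell
Step 3: on BLACK (7,4): turn L to E, flip to white, move to (7,5). |black|=2 — new cell
Step 4: on WHITE (7,5): turn R to S, flip to black, move to (8,5). |black|=3 — new cell
Step 5: on WHITE (8,5): turn R to W, flip to black, move to (8,4). |black|=4 — new cell
Step 6: on WHITE (8,4): turn R to N, flip to black, move to (7,4). |black|=5 — REVISIT

Answer: yes 6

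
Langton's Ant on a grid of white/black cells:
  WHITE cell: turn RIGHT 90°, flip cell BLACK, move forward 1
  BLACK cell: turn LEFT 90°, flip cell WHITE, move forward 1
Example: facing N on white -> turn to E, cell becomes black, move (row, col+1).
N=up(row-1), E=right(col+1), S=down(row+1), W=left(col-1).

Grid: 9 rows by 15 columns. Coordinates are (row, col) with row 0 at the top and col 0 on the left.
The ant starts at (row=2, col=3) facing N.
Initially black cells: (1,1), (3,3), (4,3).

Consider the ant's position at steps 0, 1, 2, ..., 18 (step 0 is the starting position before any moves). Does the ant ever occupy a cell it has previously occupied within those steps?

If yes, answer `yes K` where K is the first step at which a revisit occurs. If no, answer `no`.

Answer: yes 8

Derivation:
Step 1: on WHITE (2,3): turn R to E, flip to black, move to (2,4). |black|=4 — new cell
Step 2: on WHITE (2,4): turn R to S, flip to black, move to (3,4). |black|=5 — new cell
Step 3: on WHITE (3,4): turn R to W, flip to black, move to (3,3). |black|=6 — new cell
Step 4: on BLACK (3,3): turn L to S, flip to white, move to (4,3). |black|=5 — new cell
Step 5: on BLACK (4,3): turn L to E, flip to white, move to (4,4). |black|=4 — new cell
Step 6: on WHITE (4,4): turn R to S, flip to black, move to (5,4). |black|=5 — new cell
Step 7: on WHITE (5,4): turn R to W, flip to black, move to (5,3). |black|=6 — new cell
Step 8: on WHITE (5,3): turn R to N, flip to black, move to (4,3). |black|=7 — REVISIT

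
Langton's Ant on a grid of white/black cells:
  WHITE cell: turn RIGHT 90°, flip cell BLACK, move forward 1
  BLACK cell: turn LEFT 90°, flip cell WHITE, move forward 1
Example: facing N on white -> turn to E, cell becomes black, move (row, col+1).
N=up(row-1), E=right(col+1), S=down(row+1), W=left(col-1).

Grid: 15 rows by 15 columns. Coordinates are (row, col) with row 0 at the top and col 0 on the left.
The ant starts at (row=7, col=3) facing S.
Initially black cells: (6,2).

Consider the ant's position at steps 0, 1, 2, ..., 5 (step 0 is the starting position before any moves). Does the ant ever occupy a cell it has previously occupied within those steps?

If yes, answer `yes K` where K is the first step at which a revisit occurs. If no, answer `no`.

Answer: no

Derivation:
Step 1: on WHITE (7,3): turn R to W, flip to black, move to (7,2). |black|=2 — new cell
Step 2: on WHITE (7,2): turn R to N, flip to black, move to (6,2). |black|=3 — new cell
Step 3: on BLACK (6,2): turn L to W, flip to white, move to (6,1). |black|=2 — new cell
Step 4: on WHITE (6,1): turn R to N, flip to black, move to (5,1). |black|=3 — new cell
Step 5: on WHITE (5,1): turn R to E, flip to black, move to (5,2). |black|=4 — new cell
No revisit within 5 steps.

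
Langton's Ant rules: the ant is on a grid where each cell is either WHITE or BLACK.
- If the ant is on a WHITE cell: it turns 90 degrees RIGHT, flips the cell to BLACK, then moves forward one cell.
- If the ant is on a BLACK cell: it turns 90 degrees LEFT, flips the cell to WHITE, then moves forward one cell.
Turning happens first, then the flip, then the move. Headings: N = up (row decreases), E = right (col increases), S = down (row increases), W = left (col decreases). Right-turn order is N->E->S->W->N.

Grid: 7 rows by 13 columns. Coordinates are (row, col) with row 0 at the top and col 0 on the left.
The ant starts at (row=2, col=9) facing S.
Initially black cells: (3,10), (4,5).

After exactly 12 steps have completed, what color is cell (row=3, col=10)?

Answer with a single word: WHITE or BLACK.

Step 1: on WHITE (2,9): turn R to W, flip to black, move to (2,8). |black|=3
Step 2: on WHITE (2,8): turn R to N, flip to black, move to (1,8). |black|=4
Step 3: on WHITE (1,8): turn R to E, flip to black, move to (1,9). |black|=5
Step 4: on WHITE (1,9): turn R to S, flip to black, move to (2,9). |black|=6
Step 5: on BLACK (2,9): turn L to E, flip to white, move to (2,10). |black|=5
Step 6: on WHITE (2,10): turn R to S, flip to black, move to (3,10). |black|=6
Step 7: on BLACK (3,10): turn L to E, flip to white, move to (3,11). |black|=5
Step 8: on WHITE (3,11): turn R to S, flip to black, move to (4,11). |black|=6
Step 9: on WHITE (4,11): turn R to W, flip to black, move to (4,10). |black|=7
Step 10: on WHITE (4,10): turn R to N, flip to black, move to (3,10). |black|=8
Step 11: on WHITE (3,10): turn R to E, flip to black, move to (3,11). |black|=9
Step 12: on BLACK (3,11): turn L to N, flip to white, move to (2,11). |black|=8

Answer: BLACK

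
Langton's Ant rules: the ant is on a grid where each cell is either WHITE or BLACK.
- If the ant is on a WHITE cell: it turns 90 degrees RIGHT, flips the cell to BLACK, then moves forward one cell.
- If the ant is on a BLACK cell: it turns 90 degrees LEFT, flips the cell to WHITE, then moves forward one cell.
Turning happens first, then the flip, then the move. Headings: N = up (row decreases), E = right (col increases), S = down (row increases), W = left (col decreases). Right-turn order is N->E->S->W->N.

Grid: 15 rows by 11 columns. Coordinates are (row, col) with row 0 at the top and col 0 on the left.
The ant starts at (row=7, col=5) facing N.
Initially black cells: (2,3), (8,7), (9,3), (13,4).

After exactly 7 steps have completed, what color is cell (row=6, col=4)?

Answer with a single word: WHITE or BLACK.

Answer: BLACK

Derivation:
Step 1: on WHITE (7,5): turn R to E, flip to black, move to (7,6). |black|=5
Step 2: on WHITE (7,6): turn R to S, flip to black, move to (8,6). |black|=6
Step 3: on WHITE (8,6): turn R to W, flip to black, move to (8,5). |black|=7
Step 4: on WHITE (8,5): turn R to N, flip to black, move to (7,5). |black|=8
Step 5: on BLACK (7,5): turn L to W, flip to white, move to (7,4). |black|=7
Step 6: on WHITE (7,4): turn R to N, flip to black, move to (6,4). |black|=8
Step 7: on WHITE (6,4): turn R to E, flip to black, move to (6,5). |black|=9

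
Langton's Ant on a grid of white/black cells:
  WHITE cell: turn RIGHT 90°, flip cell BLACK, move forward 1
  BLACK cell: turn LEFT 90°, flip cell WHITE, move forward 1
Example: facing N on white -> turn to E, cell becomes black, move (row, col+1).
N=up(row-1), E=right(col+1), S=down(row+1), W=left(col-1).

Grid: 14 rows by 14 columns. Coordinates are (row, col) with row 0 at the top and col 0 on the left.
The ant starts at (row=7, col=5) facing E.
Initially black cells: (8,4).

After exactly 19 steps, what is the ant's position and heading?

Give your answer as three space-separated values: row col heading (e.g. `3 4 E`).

Step 1: on WHITE (7,5): turn R to S, flip to black, move to (8,5). |black|=2
Step 2: on WHITE (8,5): turn R to W, flip to black, move to (8,4). |black|=3
Step 3: on BLACK (8,4): turn L to S, flip to white, move to (9,4). |black|=2
Step 4: on WHITE (9,4): turn R to W, flip to black, move to (9,3). |black|=3
Step 5: on WHITE (9,3): turn R to N, flip to black, move to (8,3). |black|=4
Step 6: on WHITE (8,3): turn R to E, flip to black, move to (8,4). |black|=5
Step 7: on WHITE (8,4): turn R to S, flip to black, move to (9,4). |black|=6
Step 8: on BLACK (9,4): turn L to E, flip to white, move to (9,5). |black|=5
Step 9: on WHITE (9,5): turn R to S, flip to black, move to (10,5). |black|=6
Step 10: on WHITE (10,5): turn R to W, flip to black, move to (10,4). |black|=7
Step 11: on WHITE (10,4): turn R to N, flip to black, move to (9,4). |black|=8
Step 12: on WHITE (9,4): turn R to E, flip to black, move to (9,5). |black|=9
Step 13: on BLACK (9,5): turn L to N, flip to white, move to (8,5). |black|=8
Step 14: on BLACK (8,5): turn L to W, flip to white, move to (8,4). |black|=7
Step 15: on BLACK (8,4): turn L to S, flip to white, move to (9,4). |black|=6
Step 16: on BLACK (9,4): turn L to E, flip to white, move to (9,5). |black|=5
Step 17: on WHITE (9,5): turn R to S, flip to black, move to (10,5). |black|=6
Step 18: on BLACK (10,5): turn L to E, flip to white, move to (10,6). |black|=5
Step 19: on WHITE (10,6): turn R to S, flip to black, move to (11,6). |black|=6

Answer: 11 6 S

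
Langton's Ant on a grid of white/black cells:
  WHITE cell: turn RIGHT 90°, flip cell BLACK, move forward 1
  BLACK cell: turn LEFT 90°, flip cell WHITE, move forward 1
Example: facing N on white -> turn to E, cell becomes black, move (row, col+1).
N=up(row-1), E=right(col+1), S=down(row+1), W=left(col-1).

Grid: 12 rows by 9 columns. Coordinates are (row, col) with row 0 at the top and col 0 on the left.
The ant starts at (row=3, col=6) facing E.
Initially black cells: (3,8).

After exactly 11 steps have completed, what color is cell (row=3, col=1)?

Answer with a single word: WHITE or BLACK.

Answer: WHITE

Derivation:
Step 1: on WHITE (3,6): turn R to S, flip to black, move to (4,6). |black|=2
Step 2: on WHITE (4,6): turn R to W, flip to black, move to (4,5). |black|=3
Step 3: on WHITE (4,5): turn R to N, flip to black, move to (3,5). |black|=4
Step 4: on WHITE (3,5): turn R to E, flip to black, move to (3,6). |black|=5
Step 5: on BLACK (3,6): turn L to N, flip to white, move to (2,6). |black|=4
Step 6: on WHITE (2,6): turn R to E, flip to black, move to (2,7). |black|=5
Step 7: on WHITE (2,7): turn R to S, flip to black, move to (3,7). |black|=6
Step 8: on WHITE (3,7): turn R to W, flip to black, move to (3,6). |black|=7
Step 9: on WHITE (3,6): turn R to N, flip to black, move to (2,6). |black|=8
Step 10: on BLACK (2,6): turn L to W, flip to white, move to (2,5). |black|=7
Step 11: on WHITE (2,5): turn R to N, flip to black, move to (1,5). |black|=8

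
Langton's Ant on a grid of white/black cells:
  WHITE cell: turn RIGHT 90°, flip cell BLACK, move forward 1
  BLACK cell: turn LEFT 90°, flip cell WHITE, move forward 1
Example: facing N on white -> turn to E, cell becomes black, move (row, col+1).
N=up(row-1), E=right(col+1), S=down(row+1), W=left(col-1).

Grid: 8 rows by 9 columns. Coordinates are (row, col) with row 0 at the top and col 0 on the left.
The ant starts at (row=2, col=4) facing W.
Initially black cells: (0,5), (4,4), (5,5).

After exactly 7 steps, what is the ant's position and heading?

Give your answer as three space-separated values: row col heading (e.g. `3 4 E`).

Answer: 2 3 N

Derivation:
Step 1: on WHITE (2,4): turn R to N, flip to black, move to (1,4). |black|=4
Step 2: on WHITE (1,4): turn R to E, flip to black, move to (1,5). |black|=5
Step 3: on WHITE (1,5): turn R to S, flip to black, move to (2,5). |black|=6
Step 4: on WHITE (2,5): turn R to W, flip to black, move to (2,4). |black|=7
Step 5: on BLACK (2,4): turn L to S, flip to white, move to (3,4). |black|=6
Step 6: on WHITE (3,4): turn R to W, flip to black, move to (3,3). |black|=7
Step 7: on WHITE (3,3): turn R to N, flip to black, move to (2,3). |black|=8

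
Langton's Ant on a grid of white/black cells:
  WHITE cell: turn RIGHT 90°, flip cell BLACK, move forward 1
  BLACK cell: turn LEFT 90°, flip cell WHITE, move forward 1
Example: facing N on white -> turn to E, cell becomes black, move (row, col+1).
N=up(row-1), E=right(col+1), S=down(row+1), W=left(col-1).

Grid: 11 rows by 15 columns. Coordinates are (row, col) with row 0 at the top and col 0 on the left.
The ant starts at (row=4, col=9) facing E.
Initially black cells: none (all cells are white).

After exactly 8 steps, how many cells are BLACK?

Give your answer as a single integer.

Step 1: on WHITE (4,9): turn R to S, flip to black, move to (5,9). |black|=1
Step 2: on WHITE (5,9): turn R to W, flip to black, move to (5,8). |black|=2
Step 3: on WHITE (5,8): turn R to N, flip to black, move to (4,8). |black|=3
Step 4: on WHITE (4,8): turn R to E, flip to black, move to (4,9). |black|=4
Step 5: on BLACK (4,9): turn L to N, flip to white, move to (3,9). |black|=3
Step 6: on WHITE (3,9): turn R to E, flip to black, move to (3,10). |black|=4
Step 7: on WHITE (3,10): turn R to S, flip to black, move to (4,10). |black|=5
Step 8: on WHITE (4,10): turn R to W, flip to black, move to (4,9). |black|=6

Answer: 6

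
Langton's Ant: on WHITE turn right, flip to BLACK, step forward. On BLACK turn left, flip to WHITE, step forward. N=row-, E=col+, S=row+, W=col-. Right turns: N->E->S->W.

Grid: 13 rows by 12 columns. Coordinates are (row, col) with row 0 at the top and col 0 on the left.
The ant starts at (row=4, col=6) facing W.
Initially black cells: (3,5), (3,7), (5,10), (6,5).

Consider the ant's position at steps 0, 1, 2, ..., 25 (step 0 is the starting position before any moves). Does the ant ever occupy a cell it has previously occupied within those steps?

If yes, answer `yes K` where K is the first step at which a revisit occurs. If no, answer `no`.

Answer: yes 6

Derivation:
Step 1: on WHITE (4,6): turn R to N, flip to black, move to (3,6). |black|=5 — new cell
Step 2: on WHITE (3,6): turn R to E, flip to black, move to (3,7). |black|=6 — new cell
Step 3: on BLACK (3,7): turn L to N, flip to white, move to (2,7). |black|=5 — new cell
Step 4: on WHITE (2,7): turn R to E, flip to black, move to (2,8). |black|=6 — new cell
Step 5: on WHITE (2,8): turn R to S, flip to black, move to (3,8). |black|=7 — new cell
Step 6: on WHITE (3,8): turn R to W, flip to black, move to (3,7). |black|=8 — REVISIT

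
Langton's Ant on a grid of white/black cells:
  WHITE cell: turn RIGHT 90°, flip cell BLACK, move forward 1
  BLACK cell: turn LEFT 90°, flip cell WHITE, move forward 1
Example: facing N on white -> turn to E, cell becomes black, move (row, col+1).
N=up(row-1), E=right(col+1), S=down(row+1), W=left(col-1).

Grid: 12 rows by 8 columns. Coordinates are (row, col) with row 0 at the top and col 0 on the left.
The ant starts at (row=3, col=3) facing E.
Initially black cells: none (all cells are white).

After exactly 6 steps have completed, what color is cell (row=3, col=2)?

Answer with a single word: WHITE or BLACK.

Answer: BLACK

Derivation:
Step 1: on WHITE (3,3): turn R to S, flip to black, move to (4,3). |black|=1
Step 2: on WHITE (4,3): turn R to W, flip to black, move to (4,2). |black|=2
Step 3: on WHITE (4,2): turn R to N, flip to black, move to (3,2). |black|=3
Step 4: on WHITE (3,2): turn R to E, flip to black, move to (3,3). |black|=4
Step 5: on BLACK (3,3): turn L to N, flip to white, move to (2,3). |black|=3
Step 6: on WHITE (2,3): turn R to E, flip to black, move to (2,4). |black|=4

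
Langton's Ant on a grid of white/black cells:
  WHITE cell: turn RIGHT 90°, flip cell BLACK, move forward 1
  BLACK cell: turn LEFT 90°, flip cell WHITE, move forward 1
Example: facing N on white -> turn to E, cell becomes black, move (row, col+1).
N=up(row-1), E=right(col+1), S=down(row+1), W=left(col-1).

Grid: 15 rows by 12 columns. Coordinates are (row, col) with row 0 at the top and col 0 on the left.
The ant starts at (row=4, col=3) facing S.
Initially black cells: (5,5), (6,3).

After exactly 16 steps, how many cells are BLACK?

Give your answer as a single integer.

Answer: 10

Derivation:
Step 1: on WHITE (4,3): turn R to W, flip to black, move to (4,2). |black|=3
Step 2: on WHITE (4,2): turn R to N, flip to black, move to (3,2). |black|=4
Step 3: on WHITE (3,2): turn R to E, flip to black, move to (3,3). |black|=5
Step 4: on WHITE (3,3): turn R to S, flip to black, move to (4,3). |black|=6
Step 5: on BLACK (4,3): turn L to E, flip to white, move to (4,4). |black|=5
Step 6: on WHITE (4,4): turn R to S, flip to black, move to (5,4). |black|=6
Step 7: on WHITE (5,4): turn R to W, flip to black, move to (5,3). |black|=7
Step 8: on WHITE (5,3): turn R to N, flip to black, move to (4,3). |black|=8
Step 9: on WHITE (4,3): turn R to E, flip to black, move to (4,4). |black|=9
Step 10: on BLACK (4,4): turn L to N, flip to white, move to (3,4). |black|=8
Step 11: on WHITE (3,4): turn R to E, flip to black, move to (3,5). |black|=9
Step 12: on WHITE (3,5): turn R to S, flip to black, move to (4,5). |black|=10
Step 13: on WHITE (4,5): turn R to W, flip to black, move to (4,4). |black|=11
Step 14: on WHITE (4,4): turn R to N, flip to black, move to (3,4). |black|=12
Step 15: on BLACK (3,4): turn L to W, flip to white, move to (3,3). |black|=11
Step 16: on BLACK (3,3): turn L to S, flip to white, move to (4,3). |black|=10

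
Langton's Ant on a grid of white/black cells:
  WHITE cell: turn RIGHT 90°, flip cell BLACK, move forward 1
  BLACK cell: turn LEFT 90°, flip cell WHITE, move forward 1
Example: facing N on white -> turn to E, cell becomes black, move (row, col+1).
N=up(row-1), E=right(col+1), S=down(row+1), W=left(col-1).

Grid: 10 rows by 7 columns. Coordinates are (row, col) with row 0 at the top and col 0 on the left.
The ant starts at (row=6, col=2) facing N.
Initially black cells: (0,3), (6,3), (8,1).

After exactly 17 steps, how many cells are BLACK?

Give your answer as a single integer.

Step 1: on WHITE (6,2): turn R to E, flip to black, move to (6,3). |black|=4
Step 2: on BLACK (6,3): turn L to N, flip to white, move to (5,3). |black|=3
Step 3: on WHITE (5,3): turn R to E, flip to black, move to (5,4). |black|=4
Step 4: on WHITE (5,4): turn R to S, flip to black, move to (6,4). |black|=5
Step 5: on WHITE (6,4): turn R to W, flip to black, move to (6,3). |black|=6
Step 6: on WHITE (6,3): turn R to N, flip to black, move to (5,3). |black|=7
Step 7: on BLACK (5,3): turn L to W, flip to white, move to (5,2). |black|=6
Step 8: on WHITE (5,2): turn R to N, flip to black, move to (4,2). |black|=7
Step 9: on WHITE (4,2): turn R to E, flip to black, move to (4,3). |black|=8
Step 10: on WHITE (4,3): turn R to S, flip to black, move to (5,3). |black|=9
Step 11: on WHITE (5,3): turn R to W, flip to black, move to (5,2). |black|=10
Step 12: on BLACK (5,2): turn L to S, flip to white, move to (6,2). |black|=9
Step 13: on BLACK (6,2): turn L to E, flip to white, move to (6,3). |black|=8
Step 14: on BLACK (6,3): turn L to N, flip to white, move to (5,3). |black|=7
Step 15: on BLACK (5,3): turn L to W, flip to white, move to (5,2). |black|=6
Step 16: on WHITE (5,2): turn R to N, flip to black, move to (4,2). |black|=7
Step 17: on BLACK (4,2): turn L to W, flip to white, move to (4,1). |black|=6

Answer: 6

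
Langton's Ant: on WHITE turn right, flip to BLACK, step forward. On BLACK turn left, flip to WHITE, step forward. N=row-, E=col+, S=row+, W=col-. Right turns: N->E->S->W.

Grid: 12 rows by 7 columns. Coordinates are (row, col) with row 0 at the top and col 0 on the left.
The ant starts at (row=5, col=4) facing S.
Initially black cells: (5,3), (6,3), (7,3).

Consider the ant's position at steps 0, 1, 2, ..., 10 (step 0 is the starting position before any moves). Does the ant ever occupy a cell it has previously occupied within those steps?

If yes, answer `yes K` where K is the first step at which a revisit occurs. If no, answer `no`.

Answer: yes 9

Derivation:
Step 1: on WHITE (5,4): turn R to W, flip to black, move to (5,3). |black|=4 — new cell
Step 2: on BLACK (5,3): turn L to S, flip to white, move to (6,3). |black|=3 — new cell
Step 3: on BLACK (6,3): turn L to E, flip to white, move to (6,4). |black|=2 — new cell
Step 4: on WHITE (6,4): turn R to S, flip to black, move to (7,4). |black|=3 — new cell
Step 5: on WHITE (7,4): turn R to W, flip to black, move to (7,3). |black|=4 — new cell
Step 6: on BLACK (7,3): turn L to S, flip to white, move to (8,3). |black|=3 — new cell
Step 7: on WHITE (8,3): turn R to W, flip to black, move to (8,2). |black|=4 — new cell
Step 8: on WHITE (8,2): turn R to N, flip to black, move to (7,2). |black|=5 — new cell
Step 9: on WHITE (7,2): turn R to E, flip to black, move to (7,3). |black|=6 — REVISIT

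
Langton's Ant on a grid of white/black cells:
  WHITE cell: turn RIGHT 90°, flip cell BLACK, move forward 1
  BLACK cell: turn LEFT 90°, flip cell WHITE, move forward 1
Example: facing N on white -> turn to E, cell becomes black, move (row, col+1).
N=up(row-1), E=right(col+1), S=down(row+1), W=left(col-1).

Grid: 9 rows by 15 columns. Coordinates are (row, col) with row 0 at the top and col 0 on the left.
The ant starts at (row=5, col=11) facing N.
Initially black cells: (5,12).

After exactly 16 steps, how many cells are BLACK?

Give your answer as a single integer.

Step 1: on WHITE (5,11): turn R to E, flip to black, move to (5,12). |black|=2
Step 2: on BLACK (5,12): turn L to N, flip to white, move to (4,12). |black|=1
Step 3: on WHITE (4,12): turn R to E, flip to black, move to (4,13). |black|=2
Step 4: on WHITE (4,13): turn R to S, flip to black, move to (5,13). |black|=3
Step 5: on WHITE (5,13): turn R to W, flip to black, move to (5,12). |black|=4
Step 6: on WHITE (5,12): turn R to N, flip to black, move to (4,12). |black|=5
Step 7: on BLACK (4,12): turn L to W, flip to white, move to (4,11). |black|=4
Step 8: on WHITE (4,11): turn R to N, flip to black, move to (3,11). |black|=5
Step 9: on WHITE (3,11): turn R to E, flip to black, move to (3,12). |black|=6
Step 10: on WHITE (3,12): turn R to S, flip to black, move to (4,12). |black|=7
Step 11: on WHITE (4,12): turn R to W, flip to black, move to (4,11). |black|=8
Step 12: on BLACK (4,11): turn L to S, flip to white, move to (5,11). |black|=7
Step 13: on BLACK (5,11): turn L to E, flip to white, move to (5,12). |black|=6
Step 14: on BLACK (5,12): turn L to N, flip to white, move to (4,12). |black|=5
Step 15: on BLACK (4,12): turn L to W, flip to white, move to (4,11). |black|=4
Step 16: on WHITE (4,11): turn R to N, flip to black, move to (3,11). |black|=5

Answer: 5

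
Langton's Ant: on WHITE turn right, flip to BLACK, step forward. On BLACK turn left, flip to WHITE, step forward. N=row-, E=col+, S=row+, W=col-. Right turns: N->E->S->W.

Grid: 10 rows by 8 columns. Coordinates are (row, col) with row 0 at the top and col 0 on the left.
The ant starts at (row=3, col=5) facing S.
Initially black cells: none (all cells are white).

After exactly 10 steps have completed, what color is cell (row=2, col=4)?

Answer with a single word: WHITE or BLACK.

Step 1: on WHITE (3,5): turn R to W, flip to black, move to (3,4). |black|=1
Step 2: on WHITE (3,4): turn R to N, flip to black, move to (2,4). |black|=2
Step 3: on WHITE (2,4): turn R to E, flip to black, move to (2,5). |black|=3
Step 4: on WHITE (2,5): turn R to S, flip to black, move to (3,5). |black|=4
Step 5: on BLACK (3,5): turn L to E, flip to white, move to (3,6). |black|=3
Step 6: on WHITE (3,6): turn R to S, flip to black, move to (4,6). |black|=4
Step 7: on WHITE (4,6): turn R to W, flip to black, move to (4,5). |black|=5
Step 8: on WHITE (4,5): turn R to N, flip to black, move to (3,5). |black|=6
Step 9: on WHITE (3,5): turn R to E, flip to black, move to (3,6). |black|=7
Step 10: on BLACK (3,6): turn L to N, flip to white, move to (2,6). |black|=6

Answer: BLACK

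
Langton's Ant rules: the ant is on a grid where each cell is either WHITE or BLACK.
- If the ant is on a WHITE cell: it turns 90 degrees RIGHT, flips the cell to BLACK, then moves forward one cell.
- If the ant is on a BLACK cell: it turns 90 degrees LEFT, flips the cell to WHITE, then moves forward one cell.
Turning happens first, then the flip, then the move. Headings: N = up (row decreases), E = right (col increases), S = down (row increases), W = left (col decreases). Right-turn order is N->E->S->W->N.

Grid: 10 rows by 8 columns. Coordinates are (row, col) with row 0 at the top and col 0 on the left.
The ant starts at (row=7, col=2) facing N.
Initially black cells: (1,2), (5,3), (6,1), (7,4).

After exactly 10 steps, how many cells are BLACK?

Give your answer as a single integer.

Step 1: on WHITE (7,2): turn R to E, flip to black, move to (7,3). |black|=5
Step 2: on WHITE (7,3): turn R to S, flip to black, move to (8,3). |black|=6
Step 3: on WHITE (8,3): turn R to W, flip to black, move to (8,2). |black|=7
Step 4: on WHITE (8,2): turn R to N, flip to black, move to (7,2). |black|=8
Step 5: on BLACK (7,2): turn L to W, flip to white, move to (7,1). |black|=7
Step 6: on WHITE (7,1): turn R to N, flip to black, move to (6,1). |black|=8
Step 7: on BLACK (6,1): turn L to W, flip to white, move to (6,0). |black|=7
Step 8: on WHITE (6,0): turn R to N, flip to black, move to (5,0). |black|=8
Step 9: on WHITE (5,0): turn R to E, flip to black, move to (5,1). |black|=9
Step 10: on WHITE (5,1): turn R to S, flip to black, move to (6,1). |black|=10

Answer: 10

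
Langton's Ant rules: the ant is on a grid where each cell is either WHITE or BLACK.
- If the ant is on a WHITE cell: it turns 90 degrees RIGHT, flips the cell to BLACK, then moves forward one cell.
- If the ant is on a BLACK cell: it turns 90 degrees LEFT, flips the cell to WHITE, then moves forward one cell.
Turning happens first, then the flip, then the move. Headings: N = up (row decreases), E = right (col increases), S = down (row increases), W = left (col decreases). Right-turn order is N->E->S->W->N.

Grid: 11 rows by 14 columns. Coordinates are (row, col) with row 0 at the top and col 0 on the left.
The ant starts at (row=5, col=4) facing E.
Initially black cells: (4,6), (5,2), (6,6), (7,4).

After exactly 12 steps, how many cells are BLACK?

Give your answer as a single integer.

Answer: 12

Derivation:
Step 1: on WHITE (5,4): turn R to S, flip to black, move to (6,4). |black|=5
Step 2: on WHITE (6,4): turn R to W, flip to black, move to (6,3). |black|=6
Step 3: on WHITE (6,3): turn R to N, flip to black, move to (5,3). |black|=7
Step 4: on WHITE (5,3): turn R to E, flip to black, move to (5,4). |black|=8
Step 5: on BLACK (5,4): turn L to N, flip to white, move to (4,4). |black|=7
Step 6: on WHITE (4,4): turn R to E, flip to black, move to (4,5). |black|=8
Step 7: on WHITE (4,5): turn R to S, flip to black, move to (5,5). |black|=9
Step 8: on WHITE (5,5): turn R to W, flip to black, move to (5,4). |black|=10
Step 9: on WHITE (5,4): turn R to N, flip to black, move to (4,4). |black|=11
Step 10: on BLACK (4,4): turn L to W, flip to white, move to (4,3). |black|=10
Step 11: on WHITE (4,3): turn R to N, flip to black, move to (3,3). |black|=11
Step 12: on WHITE (3,3): turn R to E, flip to black, move to (3,4). |black|=12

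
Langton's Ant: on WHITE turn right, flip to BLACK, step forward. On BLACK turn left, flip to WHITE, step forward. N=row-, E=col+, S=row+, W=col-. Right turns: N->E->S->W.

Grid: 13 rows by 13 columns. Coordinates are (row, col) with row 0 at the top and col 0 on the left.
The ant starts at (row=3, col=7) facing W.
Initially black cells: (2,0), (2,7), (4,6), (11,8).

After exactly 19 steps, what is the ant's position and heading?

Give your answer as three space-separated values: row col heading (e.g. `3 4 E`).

Step 1: on WHITE (3,7): turn R to N, flip to black, move to (2,7). |black|=5
Step 2: on BLACK (2,7): turn L to W, flip to white, move to (2,6). |black|=4
Step 3: on WHITE (2,6): turn R to N, flip to black, move to (1,6). |black|=5
Step 4: on WHITE (1,6): turn R to E, flip to black, move to (1,7). |black|=6
Step 5: on WHITE (1,7): turn R to S, flip to black, move to (2,7). |black|=7
Step 6: on WHITE (2,7): turn R to W, flip to black, move to (2,6). |black|=8
Step 7: on BLACK (2,6): turn L to S, flip to white, move to (3,6). |black|=7
Step 8: on WHITE (3,6): turn R to W, flip to black, move to (3,5). |black|=8
Step 9: on WHITE (3,5): turn R to N, flip to black, move to (2,5). |black|=9
Step 10: on WHITE (2,5): turn R to E, flip to black, move to (2,6). |black|=10
Step 11: on WHITE (2,6): turn R to S, flip to black, move to (3,6). |black|=11
Step 12: on BLACK (3,6): turn L to E, flip to white, move to (3,7). |black|=10
Step 13: on BLACK (3,7): turn L to N, flip to white, move to (2,7). |black|=9
Step 14: on BLACK (2,7): turn L to W, flip to white, move to (2,6). |black|=8
Step 15: on BLACK (2,6): turn L to S, flip to white, move to (3,6). |black|=7
Step 16: on WHITE (3,6): turn R to W, flip to black, move to (3,5). |black|=8
Step 17: on BLACK (3,5): turn L to S, flip to white, move to (4,5). |black|=7
Step 18: on WHITE (4,5): turn R to W, flip to black, move to (4,4). |black|=8
Step 19: on WHITE (4,4): turn R to N, flip to black, move to (3,4). |black|=9

Answer: 3 4 N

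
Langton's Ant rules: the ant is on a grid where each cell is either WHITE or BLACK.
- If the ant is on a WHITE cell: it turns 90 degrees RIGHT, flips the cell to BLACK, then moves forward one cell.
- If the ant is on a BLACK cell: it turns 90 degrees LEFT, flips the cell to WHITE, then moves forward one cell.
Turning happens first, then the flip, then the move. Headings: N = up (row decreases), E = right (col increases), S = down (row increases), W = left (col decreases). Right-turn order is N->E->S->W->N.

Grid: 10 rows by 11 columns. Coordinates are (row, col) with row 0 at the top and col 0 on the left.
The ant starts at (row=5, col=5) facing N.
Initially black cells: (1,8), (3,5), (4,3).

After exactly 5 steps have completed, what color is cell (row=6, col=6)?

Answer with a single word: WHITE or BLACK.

Step 1: on WHITE (5,5): turn R to E, flip to black, move to (5,6). |black|=4
Step 2: on WHITE (5,6): turn R to S, flip to black, move to (6,6). |black|=5
Step 3: on WHITE (6,6): turn R to W, flip to black, move to (6,5). |black|=6
Step 4: on WHITE (6,5): turn R to N, flip to black, move to (5,5). |black|=7
Step 5: on BLACK (5,5): turn L to W, flip to white, move to (5,4). |black|=6

Answer: BLACK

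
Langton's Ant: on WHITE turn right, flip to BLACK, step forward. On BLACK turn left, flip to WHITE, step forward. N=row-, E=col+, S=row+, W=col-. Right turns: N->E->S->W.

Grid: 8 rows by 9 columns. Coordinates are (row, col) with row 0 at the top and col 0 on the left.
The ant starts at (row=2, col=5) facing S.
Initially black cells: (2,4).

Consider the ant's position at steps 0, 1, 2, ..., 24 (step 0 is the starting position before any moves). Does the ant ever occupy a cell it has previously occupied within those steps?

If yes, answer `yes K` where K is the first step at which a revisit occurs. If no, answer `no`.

Answer: yes 5

Derivation:
Step 1: on WHITE (2,5): turn R to W, flip to black, move to (2,4). |black|=2 — new cell
Step 2: on BLACK (2,4): turn L to S, flip to white, move to (3,4). |black|=1 — new cell
Step 3: on WHITE (3,4): turn R to W, flip to black, move to (3,3). |black|=2 — new cell
Step 4: on WHITE (3,3): turn R to N, flip to black, move to (2,3). |black|=3 — new cell
Step 5: on WHITE (2,3): turn R to E, flip to black, move to (2,4). |black|=4 — REVISIT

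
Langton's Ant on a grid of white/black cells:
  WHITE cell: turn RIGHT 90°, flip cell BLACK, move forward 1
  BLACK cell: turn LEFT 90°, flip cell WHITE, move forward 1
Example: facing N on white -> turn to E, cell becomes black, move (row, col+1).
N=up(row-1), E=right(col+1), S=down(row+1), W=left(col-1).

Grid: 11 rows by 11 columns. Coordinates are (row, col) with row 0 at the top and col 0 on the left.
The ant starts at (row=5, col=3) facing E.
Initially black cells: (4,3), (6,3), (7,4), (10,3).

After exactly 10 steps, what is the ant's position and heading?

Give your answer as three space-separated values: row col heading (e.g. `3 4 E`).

Step 1: on WHITE (5,3): turn R to S, flip to black, move to (6,3). |black|=5
Step 2: on BLACK (6,3): turn L to E, flip to white, move to (6,4). |black|=4
Step 3: on WHITE (6,4): turn R to S, flip to black, move to (7,4). |black|=5
Step 4: on BLACK (7,4): turn L to E, flip to white, move to (7,5). |black|=4
Step 5: on WHITE (7,5): turn R to S, flip to black, move to (8,5). |black|=5
Step 6: on WHITE (8,5): turn R to W, flip to black, move to (8,4). |black|=6
Step 7: on WHITE (8,4): turn R to N, flip to black, move to (7,4). |black|=7
Step 8: on WHITE (7,4): turn R to E, flip to black, move to (7,5). |black|=8
Step 9: on BLACK (7,5): turn L to N, flip to white, move to (6,5). |black|=7
Step 10: on WHITE (6,5): turn R to E, flip to black, move to (6,6). |black|=8

Answer: 6 6 E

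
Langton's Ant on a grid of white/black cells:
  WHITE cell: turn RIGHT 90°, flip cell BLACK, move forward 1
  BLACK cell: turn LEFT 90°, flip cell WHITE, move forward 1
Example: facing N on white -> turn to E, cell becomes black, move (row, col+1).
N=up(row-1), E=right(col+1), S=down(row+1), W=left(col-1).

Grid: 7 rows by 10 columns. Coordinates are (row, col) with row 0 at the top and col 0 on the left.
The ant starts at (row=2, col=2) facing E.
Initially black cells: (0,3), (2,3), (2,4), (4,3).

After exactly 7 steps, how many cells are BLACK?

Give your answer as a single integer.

Answer: 9

Derivation:
Step 1: on WHITE (2,2): turn R to S, flip to black, move to (3,2). |black|=5
Step 2: on WHITE (3,2): turn R to W, flip to black, move to (3,1). |black|=6
Step 3: on WHITE (3,1): turn R to N, flip to black, move to (2,1). |black|=7
Step 4: on WHITE (2,1): turn R to E, flip to black, move to (2,2). |black|=8
Step 5: on BLACK (2,2): turn L to N, flip to white, move to (1,2). |black|=7
Step 6: on WHITE (1,2): turn R to E, flip to black, move to (1,3). |black|=8
Step 7: on WHITE (1,3): turn R to S, flip to black, move to (2,3). |black|=9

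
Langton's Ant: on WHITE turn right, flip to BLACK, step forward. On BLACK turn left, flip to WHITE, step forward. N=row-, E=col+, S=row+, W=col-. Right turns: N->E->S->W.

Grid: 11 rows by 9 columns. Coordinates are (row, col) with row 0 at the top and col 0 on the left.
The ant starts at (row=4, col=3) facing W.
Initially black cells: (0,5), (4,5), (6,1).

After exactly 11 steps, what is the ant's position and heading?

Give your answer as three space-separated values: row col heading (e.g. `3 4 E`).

Step 1: on WHITE (4,3): turn R to N, flip to black, move to (3,3). |black|=4
Step 2: on WHITE (3,3): turn R to E, flip to black, move to (3,4). |black|=5
Step 3: on WHITE (3,4): turn R to S, flip to black, move to (4,4). |black|=6
Step 4: on WHITE (4,4): turn R to W, flip to black, move to (4,3). |black|=7
Step 5: on BLACK (4,3): turn L to S, flip to white, move to (5,3). |black|=6
Step 6: on WHITE (5,3): turn R to W, flip to black, move to (5,2). |black|=7
Step 7: on WHITE (5,2): turn R to N, flip to black, move to (4,2). |black|=8
Step 8: on WHITE (4,2): turn R to E, flip to black, move to (4,3). |black|=9
Step 9: on WHITE (4,3): turn R to S, flip to black, move to (5,3). |black|=10
Step 10: on BLACK (5,3): turn L to E, flip to white, move to (5,4). |black|=9
Step 11: on WHITE (5,4): turn R to S, flip to black, move to (6,4). |black|=10

Answer: 6 4 S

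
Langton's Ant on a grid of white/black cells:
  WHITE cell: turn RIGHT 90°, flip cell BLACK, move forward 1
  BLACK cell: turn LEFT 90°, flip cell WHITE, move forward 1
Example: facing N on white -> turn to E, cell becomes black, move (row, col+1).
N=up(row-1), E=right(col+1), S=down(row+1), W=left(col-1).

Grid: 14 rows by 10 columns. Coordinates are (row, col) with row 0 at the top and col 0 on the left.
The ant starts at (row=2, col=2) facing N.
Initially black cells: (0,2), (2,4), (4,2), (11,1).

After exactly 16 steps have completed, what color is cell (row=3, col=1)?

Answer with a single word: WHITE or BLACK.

Answer: WHITE

Derivation:
Step 1: on WHITE (2,2): turn R to E, flip to black, move to (2,3). |black|=5
Step 2: on WHITE (2,3): turn R to S, flip to black, move to (3,3). |black|=6
Step 3: on WHITE (3,3): turn R to W, flip to black, move to (3,2). |black|=7
Step 4: on WHITE (3,2): turn R to N, flip to black, move to (2,2). |black|=8
Step 5: on BLACK (2,2): turn L to W, flip to white, move to (2,1). |black|=7
Step 6: on WHITE (2,1): turn R to N, flip to black, move to (1,1). |black|=8
Step 7: on WHITE (1,1): turn R to E, flip to black, move to (1,2). |black|=9
Step 8: on WHITE (1,2): turn R to S, flip to black, move to (2,2). |black|=10
Step 9: on WHITE (2,2): turn R to W, flip to black, move to (2,1). |black|=11
Step 10: on BLACK (2,1): turn L to S, flip to white, move to (3,1). |black|=10
Step 11: on WHITE (3,1): turn R to W, flip to black, move to (3,0). |black|=11
Step 12: on WHITE (3,0): turn R to N, flip to black, move to (2,0). |black|=12
Step 13: on WHITE (2,0): turn R to E, flip to black, move to (2,1). |black|=13
Step 14: on WHITE (2,1): turn R to S, flip to black, move to (3,1). |black|=14
Step 15: on BLACK (3,1): turn L to E, flip to white, move to (3,2). |black|=13
Step 16: on BLACK (3,2): turn L to N, flip to white, move to (2,2). |black|=12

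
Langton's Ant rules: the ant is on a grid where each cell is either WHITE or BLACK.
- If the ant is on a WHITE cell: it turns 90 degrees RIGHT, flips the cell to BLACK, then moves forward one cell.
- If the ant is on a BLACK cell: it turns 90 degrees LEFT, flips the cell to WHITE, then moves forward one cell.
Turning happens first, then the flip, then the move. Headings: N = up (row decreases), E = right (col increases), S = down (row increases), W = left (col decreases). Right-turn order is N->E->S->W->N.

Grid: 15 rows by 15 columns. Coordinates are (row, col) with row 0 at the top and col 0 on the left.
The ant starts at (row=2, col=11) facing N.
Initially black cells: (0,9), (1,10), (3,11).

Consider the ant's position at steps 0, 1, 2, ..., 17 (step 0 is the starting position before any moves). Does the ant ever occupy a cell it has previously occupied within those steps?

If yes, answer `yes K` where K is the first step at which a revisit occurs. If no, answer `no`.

Answer: yes 7

Derivation:
Step 1: on WHITE (2,11): turn R to E, flip to black, move to (2,12). |black|=4 — new cell
Step 2: on WHITE (2,12): turn R to S, flip to black, move to (3,12). |black|=5 — new cell
Step 3: on WHITE (3,12): turn R to W, flip to black, move to (3,11). |black|=6 — new cell
Step 4: on BLACK (3,11): turn L to S, flip to white, move to (4,11). |black|=5 — new cell
Step 5: on WHITE (4,11): turn R to W, flip to black, move to (4,10). |black|=6 — new cell
Step 6: on WHITE (4,10): turn R to N, flip to black, move to (3,10). |black|=7 — new cell
Step 7: on WHITE (3,10): turn R to E, flip to black, move to (3,11). |black|=8 — REVISIT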